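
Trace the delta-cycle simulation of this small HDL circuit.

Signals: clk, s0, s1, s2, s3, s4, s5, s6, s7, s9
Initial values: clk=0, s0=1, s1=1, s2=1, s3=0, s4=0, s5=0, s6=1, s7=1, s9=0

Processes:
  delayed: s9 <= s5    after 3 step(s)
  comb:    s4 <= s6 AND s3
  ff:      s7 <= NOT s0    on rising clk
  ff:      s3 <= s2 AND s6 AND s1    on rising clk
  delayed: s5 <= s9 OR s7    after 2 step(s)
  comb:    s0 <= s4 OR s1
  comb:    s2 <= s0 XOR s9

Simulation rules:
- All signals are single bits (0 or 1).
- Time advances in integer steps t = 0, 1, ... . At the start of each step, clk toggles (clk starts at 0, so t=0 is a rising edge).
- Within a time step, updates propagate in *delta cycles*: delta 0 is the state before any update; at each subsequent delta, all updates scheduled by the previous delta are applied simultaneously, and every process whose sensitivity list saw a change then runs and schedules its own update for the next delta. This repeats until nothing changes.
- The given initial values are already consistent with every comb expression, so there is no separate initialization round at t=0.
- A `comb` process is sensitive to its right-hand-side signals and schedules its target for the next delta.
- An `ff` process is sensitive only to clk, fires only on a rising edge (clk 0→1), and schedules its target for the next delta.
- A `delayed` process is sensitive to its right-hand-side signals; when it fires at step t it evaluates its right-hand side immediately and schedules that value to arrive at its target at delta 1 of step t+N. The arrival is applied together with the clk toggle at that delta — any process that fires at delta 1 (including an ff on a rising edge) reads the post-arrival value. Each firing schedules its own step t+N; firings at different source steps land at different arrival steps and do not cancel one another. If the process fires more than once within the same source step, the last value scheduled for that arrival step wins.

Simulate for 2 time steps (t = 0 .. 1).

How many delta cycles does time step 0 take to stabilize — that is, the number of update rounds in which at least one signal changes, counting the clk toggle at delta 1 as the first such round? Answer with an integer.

t=0 Δ0: s3=0 s0=1 clk=0 s2=1 s1=1 s9=0 s5=0 s7=1 s4=0 s6=1
  Δ1: clk:0→1
  Δ2: s3:0→1, s7:1→0
  Δ3: s4:0→1
  (3Δ to stable)
t=1 Δ0: s3=1 s0=1 clk=1 s2=1 s1=1 s9=0 s5=0 s7=0 s4=1 s6=1
  Δ1: clk:1→0
  (1Δ to stable)

3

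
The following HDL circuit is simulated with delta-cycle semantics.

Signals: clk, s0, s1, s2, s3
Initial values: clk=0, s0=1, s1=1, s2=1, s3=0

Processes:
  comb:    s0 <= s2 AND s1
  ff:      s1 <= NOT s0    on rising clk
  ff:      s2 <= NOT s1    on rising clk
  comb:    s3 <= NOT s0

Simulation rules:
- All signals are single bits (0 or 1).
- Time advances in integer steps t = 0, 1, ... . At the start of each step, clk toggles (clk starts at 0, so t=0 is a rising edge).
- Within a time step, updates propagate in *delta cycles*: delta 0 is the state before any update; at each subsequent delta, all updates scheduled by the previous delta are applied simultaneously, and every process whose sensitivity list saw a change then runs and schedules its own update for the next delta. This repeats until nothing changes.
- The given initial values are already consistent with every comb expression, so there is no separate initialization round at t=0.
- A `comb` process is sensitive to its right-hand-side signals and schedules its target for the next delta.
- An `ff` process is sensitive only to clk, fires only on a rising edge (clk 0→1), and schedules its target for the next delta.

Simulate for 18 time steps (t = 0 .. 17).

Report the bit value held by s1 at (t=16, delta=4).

[bits: clk,s3,s0,s2,s1]
t=0: Δ0=00111 Δ1=10111 Δ2=10100 Δ3=10000 Δ4=11000 | 4Δ
t=1: Δ0=11000 Δ1=01000 | 1Δ
t=2: Δ0=01000 Δ1=11000 Δ2=11011 Δ3=11111 Δ4=10111 | 4Δ
t=3: Δ0=10111 Δ1=00111 | 1Δ
t=4: Δ0=00111 Δ1=10111 Δ2=10100 Δ3=10000 Δ4=11000 | 4Δ
t=5: Δ0=11000 Δ1=01000 | 1Δ
t=6: Δ0=01000 Δ1=11000 Δ2=11011 Δ3=11111 Δ4=10111 | 4Δ
t=7: Δ0=10111 Δ1=00111 | 1Δ
t=8: Δ0=00111 Δ1=10111 Δ2=10100 Δ3=10000 Δ4=11000 | 4Δ
t=9: Δ0=11000 Δ1=01000 | 1Δ
t=10: Δ0=01000 Δ1=11000 Δ2=11011 Δ3=11111 Δ4=10111 | 4Δ
t=11: Δ0=10111 Δ1=00111 | 1Δ
t=12: Δ0=00111 Δ1=10111 Δ2=10100 Δ3=10000 Δ4=11000 | 4Δ
t=13: Δ0=11000 Δ1=01000 | 1Δ
t=14: Δ0=01000 Δ1=11000 Δ2=11011 Δ3=11111 Δ4=10111 | 4Δ
t=15: Δ0=10111 Δ1=00111 | 1Δ
t=16: Δ0=00111 Δ1=10111 Δ2=10100 Δ3=10000 Δ4=11000 | 4Δ
t=17: Δ0=11000 Δ1=01000 | 1Δ

0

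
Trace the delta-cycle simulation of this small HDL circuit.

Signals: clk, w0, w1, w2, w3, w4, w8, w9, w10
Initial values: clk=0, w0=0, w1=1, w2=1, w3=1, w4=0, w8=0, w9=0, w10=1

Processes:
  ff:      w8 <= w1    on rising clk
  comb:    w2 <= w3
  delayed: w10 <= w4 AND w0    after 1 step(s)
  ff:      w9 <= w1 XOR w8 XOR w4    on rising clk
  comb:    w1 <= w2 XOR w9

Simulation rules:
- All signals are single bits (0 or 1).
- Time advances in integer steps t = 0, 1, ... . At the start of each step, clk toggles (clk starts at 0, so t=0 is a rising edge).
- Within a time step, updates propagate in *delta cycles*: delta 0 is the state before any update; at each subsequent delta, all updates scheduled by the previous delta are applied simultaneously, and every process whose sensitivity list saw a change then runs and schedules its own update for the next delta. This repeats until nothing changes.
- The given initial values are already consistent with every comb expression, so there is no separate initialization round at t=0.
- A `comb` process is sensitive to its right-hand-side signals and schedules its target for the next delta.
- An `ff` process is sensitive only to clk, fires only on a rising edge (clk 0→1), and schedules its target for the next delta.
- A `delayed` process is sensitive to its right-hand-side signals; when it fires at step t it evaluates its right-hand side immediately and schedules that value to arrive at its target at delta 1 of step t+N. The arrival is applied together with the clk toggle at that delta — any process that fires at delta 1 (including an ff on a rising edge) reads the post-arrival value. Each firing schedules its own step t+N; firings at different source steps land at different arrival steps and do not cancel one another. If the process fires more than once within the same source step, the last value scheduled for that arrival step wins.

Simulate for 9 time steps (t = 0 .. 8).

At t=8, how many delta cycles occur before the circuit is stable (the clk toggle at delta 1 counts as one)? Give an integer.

2

t0.Δ0 w1=1 w0=0 clk=0 w10=1 w8=0 w3=1 w4=0 w9=0 w2=1
t0.Δ1 w1=1 w0=0 clk=1 w10=1 w8=0 w3=1 w4=0 w9=0 w2=1
t0.Δ2 w1=1 w0=0 clk=1 w10=1 w8=1 w3=1 w4=0 w9=1 w2=1
t0.Δ3 w1=0 w0=0 clk=1 w10=1 w8=1 w3=1 w4=0 w9=1 w2=1
t1.Δ0 w1=0 w0=0 clk=1 w10=1 w8=1 w3=1 w4=0 w9=1 w2=1
t1.Δ1 w1=0 w0=0 clk=0 w10=1 w8=1 w3=1 w4=0 w9=1 w2=1
t2.Δ0 w1=0 w0=0 clk=0 w10=1 w8=1 w3=1 w4=0 w9=1 w2=1
t2.Δ1 w1=0 w0=0 clk=1 w10=1 w8=1 w3=1 w4=0 w9=1 w2=1
t2.Δ2 w1=0 w0=0 clk=1 w10=1 w8=0 w3=1 w4=0 w9=1 w2=1
t3.Δ0 w1=0 w0=0 clk=1 w10=1 w8=0 w3=1 w4=0 w9=1 w2=1
t3.Δ1 w1=0 w0=0 clk=0 w10=1 w8=0 w3=1 w4=0 w9=1 w2=1
t4.Δ0 w1=0 w0=0 clk=0 w10=1 w8=0 w3=1 w4=0 w9=1 w2=1
t4.Δ1 w1=0 w0=0 clk=1 w10=1 w8=0 w3=1 w4=0 w9=1 w2=1
t4.Δ2 w1=0 w0=0 clk=1 w10=1 w8=0 w3=1 w4=0 w9=0 w2=1
t4.Δ3 w1=1 w0=0 clk=1 w10=1 w8=0 w3=1 w4=0 w9=0 w2=1
t5.Δ0 w1=1 w0=0 clk=1 w10=1 w8=0 w3=1 w4=0 w9=0 w2=1
t5.Δ1 w1=1 w0=0 clk=0 w10=1 w8=0 w3=1 w4=0 w9=0 w2=1
t6.Δ0 w1=1 w0=0 clk=0 w10=1 w8=0 w3=1 w4=0 w9=0 w2=1
t6.Δ1 w1=1 w0=0 clk=1 w10=1 w8=0 w3=1 w4=0 w9=0 w2=1
t6.Δ2 w1=1 w0=0 clk=1 w10=1 w8=1 w3=1 w4=0 w9=1 w2=1
t6.Δ3 w1=0 w0=0 clk=1 w10=1 w8=1 w3=1 w4=0 w9=1 w2=1
t7.Δ0 w1=0 w0=0 clk=1 w10=1 w8=1 w3=1 w4=0 w9=1 w2=1
t7.Δ1 w1=0 w0=0 clk=0 w10=1 w8=1 w3=1 w4=0 w9=1 w2=1
t8.Δ0 w1=0 w0=0 clk=0 w10=1 w8=1 w3=1 w4=0 w9=1 w2=1
t8.Δ1 w1=0 w0=0 clk=1 w10=1 w8=1 w3=1 w4=0 w9=1 w2=1
t8.Δ2 w1=0 w0=0 clk=1 w10=1 w8=0 w3=1 w4=0 w9=1 w2=1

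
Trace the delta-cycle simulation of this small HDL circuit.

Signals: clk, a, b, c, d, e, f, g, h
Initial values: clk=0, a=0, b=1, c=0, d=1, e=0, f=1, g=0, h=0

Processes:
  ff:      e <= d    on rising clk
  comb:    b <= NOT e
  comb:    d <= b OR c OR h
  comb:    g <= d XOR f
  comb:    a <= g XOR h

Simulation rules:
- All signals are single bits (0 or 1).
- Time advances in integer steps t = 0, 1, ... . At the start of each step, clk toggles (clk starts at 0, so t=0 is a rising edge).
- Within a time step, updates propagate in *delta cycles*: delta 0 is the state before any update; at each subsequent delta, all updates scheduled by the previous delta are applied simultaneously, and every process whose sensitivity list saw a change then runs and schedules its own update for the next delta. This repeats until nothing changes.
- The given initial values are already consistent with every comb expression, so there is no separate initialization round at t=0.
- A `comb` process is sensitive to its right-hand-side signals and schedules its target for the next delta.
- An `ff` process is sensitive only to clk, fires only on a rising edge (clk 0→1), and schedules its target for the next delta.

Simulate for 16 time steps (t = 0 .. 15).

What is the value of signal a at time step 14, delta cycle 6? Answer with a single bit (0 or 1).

0

t=0 Δ0: d=1 a=0 f=1 h=0 b=1 clk=0 e=0 c=0 g=0
  Δ1: clk:0→1
  Δ2: e:0→1
  Δ3: b:1→0
  Δ4: d:1→0
  Δ5: g:0→1
  Δ6: a:0→1
  (6Δ to stable)
t=1 Δ0: d=0 a=1 f=1 h=0 b=0 clk=1 e=1 c=0 g=1
  Δ1: clk:1→0
  (1Δ to stable)
t=2 Δ0: d=0 a=1 f=1 h=0 b=0 clk=0 e=1 c=0 g=1
  Δ1: clk:0→1
  Δ2: e:1→0
  Δ3: b:0→1
  Δ4: d:0→1
  Δ5: g:1→0
  Δ6: a:1→0
  (6Δ to stable)
t=3 Δ0: d=1 a=0 f=1 h=0 b=1 clk=1 e=0 c=0 g=0
  Δ1: clk:1→0
  (1Δ to stable)
t=4 Δ0: d=1 a=0 f=1 h=0 b=1 clk=0 e=0 c=0 g=0
  Δ1: clk:0→1
  Δ2: e:0→1
  Δ3: b:1→0
  Δ4: d:1→0
  Δ5: g:0→1
  Δ6: a:0→1
  (6Δ to stable)
t=5 Δ0: d=0 a=1 f=1 h=0 b=0 clk=1 e=1 c=0 g=1
  Δ1: clk:1→0
  (1Δ to stable)
t=6 Δ0: d=0 a=1 f=1 h=0 b=0 clk=0 e=1 c=0 g=1
  Δ1: clk:0→1
  Δ2: e:1→0
  Δ3: b:0→1
  Δ4: d:0→1
  Δ5: g:1→0
  Δ6: a:1→0
  (6Δ to stable)
t=7 Δ0: d=1 a=0 f=1 h=0 b=1 clk=1 e=0 c=0 g=0
  Δ1: clk:1→0
  (1Δ to stable)
t=8 Δ0: d=1 a=0 f=1 h=0 b=1 clk=0 e=0 c=0 g=0
  Δ1: clk:0→1
  Δ2: e:0→1
  Δ3: b:1→0
  Δ4: d:1→0
  Δ5: g:0→1
  Δ6: a:0→1
  (6Δ to stable)
t=9 Δ0: d=0 a=1 f=1 h=0 b=0 clk=1 e=1 c=0 g=1
  Δ1: clk:1→0
  (1Δ to stable)
t=10 Δ0: d=0 a=1 f=1 h=0 b=0 clk=0 e=1 c=0 g=1
  Δ1: clk:0→1
  Δ2: e:1→0
  Δ3: b:0→1
  Δ4: d:0→1
  Δ5: g:1→0
  Δ6: a:1→0
  (6Δ to stable)
t=11 Δ0: d=1 a=0 f=1 h=0 b=1 clk=1 e=0 c=0 g=0
  Δ1: clk:1→0
  (1Δ to stable)
t=12 Δ0: d=1 a=0 f=1 h=0 b=1 clk=0 e=0 c=0 g=0
  Δ1: clk:0→1
  Δ2: e:0→1
  Δ3: b:1→0
  Δ4: d:1→0
  Δ5: g:0→1
  Δ6: a:0→1
  (6Δ to stable)
t=13 Δ0: d=0 a=1 f=1 h=0 b=0 clk=1 e=1 c=0 g=1
  Δ1: clk:1→0
  (1Δ to stable)
t=14 Δ0: d=0 a=1 f=1 h=0 b=0 clk=0 e=1 c=0 g=1
  Δ1: clk:0→1
  Δ2: e:1→0
  Δ3: b:0→1
  Δ4: d:0→1
  Δ5: g:1→0
  Δ6: a:1→0
  (6Δ to stable)
t=15 Δ0: d=1 a=0 f=1 h=0 b=1 clk=1 e=0 c=0 g=0
  Δ1: clk:1→0
  (1Δ to stable)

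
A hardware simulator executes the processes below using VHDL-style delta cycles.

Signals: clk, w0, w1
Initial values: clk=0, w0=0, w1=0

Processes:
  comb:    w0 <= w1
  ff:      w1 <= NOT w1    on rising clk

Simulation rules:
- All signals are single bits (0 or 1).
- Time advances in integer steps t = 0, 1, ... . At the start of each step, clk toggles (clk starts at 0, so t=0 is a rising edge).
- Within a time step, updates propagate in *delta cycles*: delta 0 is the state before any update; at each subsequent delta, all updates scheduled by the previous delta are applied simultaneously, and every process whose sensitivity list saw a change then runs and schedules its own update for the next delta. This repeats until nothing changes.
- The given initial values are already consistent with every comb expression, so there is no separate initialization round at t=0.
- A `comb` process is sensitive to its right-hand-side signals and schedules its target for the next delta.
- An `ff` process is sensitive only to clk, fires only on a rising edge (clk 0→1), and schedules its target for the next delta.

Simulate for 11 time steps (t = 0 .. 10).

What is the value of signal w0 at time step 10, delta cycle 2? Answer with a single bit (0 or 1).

t0.Δ0 clk=0 w1=0 w0=0
t0.Δ1 clk=1 w1=0 w0=0
t0.Δ2 clk=1 w1=1 w0=0
t0.Δ3 clk=1 w1=1 w0=1
t1.Δ0 clk=1 w1=1 w0=1
t1.Δ1 clk=0 w1=1 w0=1
t2.Δ0 clk=0 w1=1 w0=1
t2.Δ1 clk=1 w1=1 w0=1
t2.Δ2 clk=1 w1=0 w0=1
t2.Δ3 clk=1 w1=0 w0=0
t3.Δ0 clk=1 w1=0 w0=0
t3.Δ1 clk=0 w1=0 w0=0
t4.Δ0 clk=0 w1=0 w0=0
t4.Δ1 clk=1 w1=0 w0=0
t4.Δ2 clk=1 w1=1 w0=0
t4.Δ3 clk=1 w1=1 w0=1
t5.Δ0 clk=1 w1=1 w0=1
t5.Δ1 clk=0 w1=1 w0=1
t6.Δ0 clk=0 w1=1 w0=1
t6.Δ1 clk=1 w1=1 w0=1
t6.Δ2 clk=1 w1=0 w0=1
t6.Δ3 clk=1 w1=0 w0=0
t7.Δ0 clk=1 w1=0 w0=0
t7.Δ1 clk=0 w1=0 w0=0
t8.Δ0 clk=0 w1=0 w0=0
t8.Δ1 clk=1 w1=0 w0=0
t8.Δ2 clk=1 w1=1 w0=0
t8.Δ3 clk=1 w1=1 w0=1
t9.Δ0 clk=1 w1=1 w0=1
t9.Δ1 clk=0 w1=1 w0=1
t10.Δ0 clk=0 w1=1 w0=1
t10.Δ1 clk=1 w1=1 w0=1
t10.Δ2 clk=1 w1=0 w0=1
t10.Δ3 clk=1 w1=0 w0=0

1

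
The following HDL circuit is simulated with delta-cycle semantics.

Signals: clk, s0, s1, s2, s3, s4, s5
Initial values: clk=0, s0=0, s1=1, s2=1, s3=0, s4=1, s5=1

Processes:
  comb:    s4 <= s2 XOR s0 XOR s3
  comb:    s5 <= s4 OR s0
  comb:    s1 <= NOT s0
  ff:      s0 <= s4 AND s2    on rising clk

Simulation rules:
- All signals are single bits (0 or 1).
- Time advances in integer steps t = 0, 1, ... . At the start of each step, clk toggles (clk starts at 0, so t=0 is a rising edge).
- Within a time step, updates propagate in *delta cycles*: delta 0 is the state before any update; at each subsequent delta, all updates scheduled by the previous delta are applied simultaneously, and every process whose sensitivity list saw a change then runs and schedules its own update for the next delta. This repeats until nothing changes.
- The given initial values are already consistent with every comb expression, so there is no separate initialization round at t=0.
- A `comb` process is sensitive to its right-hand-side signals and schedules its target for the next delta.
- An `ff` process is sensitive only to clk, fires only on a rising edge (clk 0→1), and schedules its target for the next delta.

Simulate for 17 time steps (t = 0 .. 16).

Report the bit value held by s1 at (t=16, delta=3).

[bits: s2,s1,clk,s5,s4,s0,s3]
t=0: Δ0=1101100 Δ1=1111100 Δ2=1111110 Δ3=1011010 | 3Δ
t=1: Δ0=1011010 Δ1=1001010 | 1Δ
t=2: Δ0=1001010 Δ1=1011010 Δ2=1011000 Δ3=1110100 Δ4=1111100 | 4Δ
t=3: Δ0=1111100 Δ1=1101100 | 1Δ
t=4: Δ0=1101100 Δ1=1111100 Δ2=1111110 Δ3=1011010 | 3Δ
t=5: Δ0=1011010 Δ1=1001010 | 1Δ
t=6: Δ0=1001010 Δ1=1011010 Δ2=1011000 Δ3=1110100 Δ4=1111100 | 4Δ
t=7: Δ0=1111100 Δ1=1101100 | 1Δ
t=8: Δ0=1101100 Δ1=1111100 Δ2=1111110 Δ3=1011010 | 3Δ
t=9: Δ0=1011010 Δ1=1001010 | 1Δ
t=10: Δ0=1001010 Δ1=1011010 Δ2=1011000 Δ3=1110100 Δ4=1111100 | 4Δ
t=11: Δ0=1111100 Δ1=1101100 | 1Δ
t=12: Δ0=1101100 Δ1=1111100 Δ2=1111110 Δ3=1011010 | 3Δ
t=13: Δ0=1011010 Δ1=1001010 | 1Δ
t=14: Δ0=1001010 Δ1=1011010 Δ2=1011000 Δ3=1110100 Δ4=1111100 | 4Δ
t=15: Δ0=1111100 Δ1=1101100 | 1Δ
t=16: Δ0=1101100 Δ1=1111100 Δ2=1111110 Δ3=1011010 | 3Δ

0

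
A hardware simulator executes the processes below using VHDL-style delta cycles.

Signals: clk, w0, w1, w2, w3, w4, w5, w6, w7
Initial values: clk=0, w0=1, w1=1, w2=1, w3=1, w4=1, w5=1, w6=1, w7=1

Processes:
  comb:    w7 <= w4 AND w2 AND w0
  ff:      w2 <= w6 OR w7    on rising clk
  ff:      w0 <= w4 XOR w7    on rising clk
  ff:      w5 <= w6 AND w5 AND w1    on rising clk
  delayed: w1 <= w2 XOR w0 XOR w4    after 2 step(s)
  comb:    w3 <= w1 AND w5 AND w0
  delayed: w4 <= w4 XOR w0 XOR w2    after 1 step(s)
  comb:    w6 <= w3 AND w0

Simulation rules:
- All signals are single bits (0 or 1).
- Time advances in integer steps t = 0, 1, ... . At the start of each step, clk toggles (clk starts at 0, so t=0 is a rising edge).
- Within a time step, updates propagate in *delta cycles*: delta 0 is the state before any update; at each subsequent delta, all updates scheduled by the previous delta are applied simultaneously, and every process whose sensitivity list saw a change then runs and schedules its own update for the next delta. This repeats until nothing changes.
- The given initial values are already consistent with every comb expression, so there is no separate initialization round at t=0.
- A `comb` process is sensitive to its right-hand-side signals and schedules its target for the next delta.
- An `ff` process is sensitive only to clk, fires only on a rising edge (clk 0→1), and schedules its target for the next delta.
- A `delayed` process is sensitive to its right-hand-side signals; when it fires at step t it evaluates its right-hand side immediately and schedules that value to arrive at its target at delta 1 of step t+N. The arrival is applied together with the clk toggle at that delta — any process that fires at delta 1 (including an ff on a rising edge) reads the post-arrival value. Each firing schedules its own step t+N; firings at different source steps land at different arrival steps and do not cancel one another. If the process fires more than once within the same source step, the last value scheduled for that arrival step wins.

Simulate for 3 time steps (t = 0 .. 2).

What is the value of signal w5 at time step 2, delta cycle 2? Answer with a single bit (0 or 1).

0

t=0 Δ0: w3=1 clk=0 w4=1 w7=1 w2=1 w0=1 w1=1 w5=1 w6=1
  Δ1: clk:0→1
  Δ2: w0:1→0
  Δ3: w3:1→0, w7:1→0, w6:1→0
  (3Δ to stable)
t=1 Δ0: w3=0 clk=1 w4=1 w7=0 w2=1 w0=0 w1=1 w5=1 w6=0
  Δ1: clk:1→0, w4:1→0
  (1Δ to stable)
t=2 Δ0: w3=0 clk=0 w4=0 w7=0 w2=1 w0=0 w1=1 w5=1 w6=0
  Δ1: clk:0→1, w4:0→1, w1:1→0
  Δ2: w2:1→0, w0:0→1, w5:1→0
  (2Δ to stable)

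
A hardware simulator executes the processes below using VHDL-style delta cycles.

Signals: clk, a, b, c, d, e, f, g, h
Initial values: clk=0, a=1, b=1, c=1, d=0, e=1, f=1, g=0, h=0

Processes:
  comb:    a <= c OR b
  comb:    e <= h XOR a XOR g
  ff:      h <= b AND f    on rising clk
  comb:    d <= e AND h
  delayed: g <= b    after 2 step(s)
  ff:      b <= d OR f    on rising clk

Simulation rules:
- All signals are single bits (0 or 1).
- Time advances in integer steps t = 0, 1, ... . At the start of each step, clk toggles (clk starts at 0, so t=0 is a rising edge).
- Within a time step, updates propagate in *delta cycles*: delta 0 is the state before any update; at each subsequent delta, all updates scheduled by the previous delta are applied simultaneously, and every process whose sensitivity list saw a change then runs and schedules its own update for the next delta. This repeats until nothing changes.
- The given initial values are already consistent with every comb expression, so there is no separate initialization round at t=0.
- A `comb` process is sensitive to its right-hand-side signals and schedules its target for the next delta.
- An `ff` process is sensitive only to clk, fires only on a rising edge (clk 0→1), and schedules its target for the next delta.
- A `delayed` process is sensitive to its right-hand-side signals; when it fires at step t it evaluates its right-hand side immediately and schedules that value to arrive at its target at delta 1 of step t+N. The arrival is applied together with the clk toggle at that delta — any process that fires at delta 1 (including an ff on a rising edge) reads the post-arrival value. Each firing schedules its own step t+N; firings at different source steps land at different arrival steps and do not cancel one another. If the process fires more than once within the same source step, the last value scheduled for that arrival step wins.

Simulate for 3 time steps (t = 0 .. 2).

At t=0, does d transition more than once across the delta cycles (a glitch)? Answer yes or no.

t=0 Δ0: d=0 b=1 c=1 e=1 f=1 g=0 h=0 clk=0 a=1
  Δ1: clk:0→1
  Δ2: h:0→1
  Δ3: d:0→1, e:1→0
  Δ4: d:1→0
  (4Δ to stable)
t=1 Δ0: d=0 b=1 c=1 e=0 f=1 g=0 h=1 clk=1 a=1
  Δ1: clk:1→0
  (1Δ to stable)
t=2 Δ0: d=0 b=1 c=1 e=0 f=1 g=0 h=1 clk=0 a=1
  Δ1: clk:0→1
  (1Δ to stable)

yes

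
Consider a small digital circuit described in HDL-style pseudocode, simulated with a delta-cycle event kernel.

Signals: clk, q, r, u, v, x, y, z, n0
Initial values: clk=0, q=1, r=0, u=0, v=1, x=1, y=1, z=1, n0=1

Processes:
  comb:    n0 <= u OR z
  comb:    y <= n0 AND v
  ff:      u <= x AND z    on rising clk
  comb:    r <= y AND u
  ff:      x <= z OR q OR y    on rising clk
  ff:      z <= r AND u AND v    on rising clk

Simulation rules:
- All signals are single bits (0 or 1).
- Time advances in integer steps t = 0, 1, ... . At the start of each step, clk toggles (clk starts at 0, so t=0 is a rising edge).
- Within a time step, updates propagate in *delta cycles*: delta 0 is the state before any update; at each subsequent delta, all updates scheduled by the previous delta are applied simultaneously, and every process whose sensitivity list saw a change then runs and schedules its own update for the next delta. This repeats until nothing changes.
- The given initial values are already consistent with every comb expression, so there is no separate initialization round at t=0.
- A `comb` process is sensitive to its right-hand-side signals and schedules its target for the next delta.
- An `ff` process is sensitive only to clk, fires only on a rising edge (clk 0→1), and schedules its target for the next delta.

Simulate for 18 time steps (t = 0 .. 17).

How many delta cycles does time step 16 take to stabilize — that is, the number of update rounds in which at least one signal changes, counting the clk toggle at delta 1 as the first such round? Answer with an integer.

3

t=0 Δ0: u=0 y=1 r=0 v=1 q=1 n0=1 z=1 clk=0 x=1
  Δ1: clk:0→1
  Δ2: u:0→1, z:1→0
  Δ3: r:0→1
  (3Δ to stable)
t=1 Δ0: u=1 y=1 r=1 v=1 q=1 n0=1 z=0 clk=1 x=1
  Δ1: clk:1→0
  (1Δ to stable)
t=2 Δ0: u=1 y=1 r=1 v=1 q=1 n0=1 z=0 clk=0 x=1
  Δ1: clk:0→1
  Δ2: u:1→0, z:0→1
  Δ3: r:1→0
  (3Δ to stable)
t=3 Δ0: u=0 y=1 r=0 v=1 q=1 n0=1 z=1 clk=1 x=1
  Δ1: clk:1→0
  (1Δ to stable)
t=4 Δ0: u=0 y=1 r=0 v=1 q=1 n0=1 z=1 clk=0 x=1
  Δ1: clk:0→1
  Δ2: u:0→1, z:1→0
  Δ3: r:0→1
  (3Δ to stable)
t=5 Δ0: u=1 y=1 r=1 v=1 q=1 n0=1 z=0 clk=1 x=1
  Δ1: clk:1→0
  (1Δ to stable)
t=6 Δ0: u=1 y=1 r=1 v=1 q=1 n0=1 z=0 clk=0 x=1
  Δ1: clk:0→1
  Δ2: u:1→0, z:0→1
  Δ3: r:1→0
  (3Δ to stable)
t=7 Δ0: u=0 y=1 r=0 v=1 q=1 n0=1 z=1 clk=1 x=1
  Δ1: clk:1→0
  (1Δ to stable)
t=8 Δ0: u=0 y=1 r=0 v=1 q=1 n0=1 z=1 clk=0 x=1
  Δ1: clk:0→1
  Δ2: u:0→1, z:1→0
  Δ3: r:0→1
  (3Δ to stable)
t=9 Δ0: u=1 y=1 r=1 v=1 q=1 n0=1 z=0 clk=1 x=1
  Δ1: clk:1→0
  (1Δ to stable)
t=10 Δ0: u=1 y=1 r=1 v=1 q=1 n0=1 z=0 clk=0 x=1
  Δ1: clk:0→1
  Δ2: u:1→0, z:0→1
  Δ3: r:1→0
  (3Δ to stable)
t=11 Δ0: u=0 y=1 r=0 v=1 q=1 n0=1 z=1 clk=1 x=1
  Δ1: clk:1→0
  (1Δ to stable)
t=12 Δ0: u=0 y=1 r=0 v=1 q=1 n0=1 z=1 clk=0 x=1
  Δ1: clk:0→1
  Δ2: u:0→1, z:1→0
  Δ3: r:0→1
  (3Δ to stable)
t=13 Δ0: u=1 y=1 r=1 v=1 q=1 n0=1 z=0 clk=1 x=1
  Δ1: clk:1→0
  (1Δ to stable)
t=14 Δ0: u=1 y=1 r=1 v=1 q=1 n0=1 z=0 clk=0 x=1
  Δ1: clk:0→1
  Δ2: u:1→0, z:0→1
  Δ3: r:1→0
  (3Δ to stable)
t=15 Δ0: u=0 y=1 r=0 v=1 q=1 n0=1 z=1 clk=1 x=1
  Δ1: clk:1→0
  (1Δ to stable)
t=16 Δ0: u=0 y=1 r=0 v=1 q=1 n0=1 z=1 clk=0 x=1
  Δ1: clk:0→1
  Δ2: u:0→1, z:1→0
  Δ3: r:0→1
  (3Δ to stable)
t=17 Δ0: u=1 y=1 r=1 v=1 q=1 n0=1 z=0 clk=1 x=1
  Δ1: clk:1→0
  (1Δ to stable)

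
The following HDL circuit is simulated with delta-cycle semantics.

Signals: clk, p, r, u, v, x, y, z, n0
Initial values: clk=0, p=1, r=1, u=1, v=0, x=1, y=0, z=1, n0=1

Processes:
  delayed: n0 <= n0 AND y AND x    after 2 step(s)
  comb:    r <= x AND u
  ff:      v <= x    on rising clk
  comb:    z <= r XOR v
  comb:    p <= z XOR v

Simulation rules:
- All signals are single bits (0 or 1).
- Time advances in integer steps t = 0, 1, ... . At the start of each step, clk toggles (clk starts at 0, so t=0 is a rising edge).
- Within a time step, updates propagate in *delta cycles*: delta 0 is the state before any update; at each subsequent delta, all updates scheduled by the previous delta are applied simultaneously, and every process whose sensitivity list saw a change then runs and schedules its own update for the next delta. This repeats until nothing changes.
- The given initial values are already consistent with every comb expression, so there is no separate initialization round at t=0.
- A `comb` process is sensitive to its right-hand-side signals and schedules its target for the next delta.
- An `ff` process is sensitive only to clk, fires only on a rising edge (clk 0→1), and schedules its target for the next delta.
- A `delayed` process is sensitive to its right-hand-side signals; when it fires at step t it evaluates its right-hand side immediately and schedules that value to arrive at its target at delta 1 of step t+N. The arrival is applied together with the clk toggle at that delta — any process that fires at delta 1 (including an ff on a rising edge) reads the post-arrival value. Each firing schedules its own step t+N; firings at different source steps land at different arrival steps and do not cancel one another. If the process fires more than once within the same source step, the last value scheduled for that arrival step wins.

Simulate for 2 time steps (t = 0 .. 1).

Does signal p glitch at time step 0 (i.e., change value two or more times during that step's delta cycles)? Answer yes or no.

yes

[bits: v,r,p,n0,x,y,clk,z,u]
t=0: Δ0=011110011 Δ1=011110111 Δ2=111110111 Δ3=110110101 Δ4=111110101 | 4Δ
t=1: Δ0=111110101 Δ1=111110001 | 1Δ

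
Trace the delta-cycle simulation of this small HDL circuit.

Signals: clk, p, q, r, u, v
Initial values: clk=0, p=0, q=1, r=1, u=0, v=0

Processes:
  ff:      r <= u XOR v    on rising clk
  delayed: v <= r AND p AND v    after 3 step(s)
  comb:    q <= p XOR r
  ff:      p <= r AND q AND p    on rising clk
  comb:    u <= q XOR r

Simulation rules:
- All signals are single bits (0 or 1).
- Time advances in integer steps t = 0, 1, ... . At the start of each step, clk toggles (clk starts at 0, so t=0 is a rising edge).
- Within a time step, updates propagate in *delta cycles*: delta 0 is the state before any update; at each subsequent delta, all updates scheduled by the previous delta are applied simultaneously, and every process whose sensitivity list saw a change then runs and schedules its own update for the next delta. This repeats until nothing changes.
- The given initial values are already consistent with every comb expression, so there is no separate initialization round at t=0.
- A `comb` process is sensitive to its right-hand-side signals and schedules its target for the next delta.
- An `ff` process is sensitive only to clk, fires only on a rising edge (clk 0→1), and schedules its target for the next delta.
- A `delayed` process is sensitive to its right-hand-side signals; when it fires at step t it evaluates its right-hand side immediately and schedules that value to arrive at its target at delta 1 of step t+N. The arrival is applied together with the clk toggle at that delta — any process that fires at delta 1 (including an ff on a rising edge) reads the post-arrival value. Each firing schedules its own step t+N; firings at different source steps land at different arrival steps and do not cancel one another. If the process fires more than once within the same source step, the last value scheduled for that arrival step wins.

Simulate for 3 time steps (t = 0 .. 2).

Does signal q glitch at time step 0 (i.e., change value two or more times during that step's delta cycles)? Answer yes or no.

[bits: v,clk,p,q,r,u]
t=0: Δ0=000110 Δ1=010110 Δ2=010100 Δ3=010001 Δ4=010000 | 4Δ
t=1: Δ0=010000 Δ1=000000 | 1Δ
t=2: Δ0=000000 Δ1=010000 | 1Δ

no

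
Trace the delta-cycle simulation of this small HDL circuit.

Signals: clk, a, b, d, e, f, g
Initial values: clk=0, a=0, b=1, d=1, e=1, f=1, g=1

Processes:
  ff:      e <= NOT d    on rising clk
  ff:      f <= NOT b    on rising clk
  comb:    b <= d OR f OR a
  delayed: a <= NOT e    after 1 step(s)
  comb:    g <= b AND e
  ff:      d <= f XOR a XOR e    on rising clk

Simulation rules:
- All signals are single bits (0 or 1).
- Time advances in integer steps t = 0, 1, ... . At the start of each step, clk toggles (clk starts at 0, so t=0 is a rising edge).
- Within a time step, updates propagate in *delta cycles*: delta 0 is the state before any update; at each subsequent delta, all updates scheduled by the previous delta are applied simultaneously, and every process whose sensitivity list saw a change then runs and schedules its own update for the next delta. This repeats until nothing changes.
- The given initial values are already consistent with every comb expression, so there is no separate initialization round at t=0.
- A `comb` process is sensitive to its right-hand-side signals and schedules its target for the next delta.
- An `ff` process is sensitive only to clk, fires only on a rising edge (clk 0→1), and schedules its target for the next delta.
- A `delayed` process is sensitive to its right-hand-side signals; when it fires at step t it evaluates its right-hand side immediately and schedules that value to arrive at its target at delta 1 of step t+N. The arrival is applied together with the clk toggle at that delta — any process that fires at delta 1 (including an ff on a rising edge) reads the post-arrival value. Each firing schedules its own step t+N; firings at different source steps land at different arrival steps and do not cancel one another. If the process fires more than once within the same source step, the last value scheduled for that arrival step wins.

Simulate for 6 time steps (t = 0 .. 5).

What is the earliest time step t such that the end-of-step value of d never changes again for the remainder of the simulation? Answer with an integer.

[bits: a,clk,e,g,d,b,f]
t=0: Δ0=0011111 Δ1=0111111 Δ2=0101010 Δ3=0100000 | 3Δ
t=1: Δ0=0100000 Δ1=1000000 Δ2=1000010 | 2Δ
t=2: Δ0=1000010 Δ1=1100010 Δ2=1110110 Δ3=1111110 | 3Δ
t=3: Δ0=1111110 Δ1=0011110 | 1Δ
t=4: Δ0=0011110 Δ1=0111110 Δ2=0101110 Δ3=0100110 | 3Δ
t=5: Δ0=0100110 Δ1=1000110 | 1Δ

2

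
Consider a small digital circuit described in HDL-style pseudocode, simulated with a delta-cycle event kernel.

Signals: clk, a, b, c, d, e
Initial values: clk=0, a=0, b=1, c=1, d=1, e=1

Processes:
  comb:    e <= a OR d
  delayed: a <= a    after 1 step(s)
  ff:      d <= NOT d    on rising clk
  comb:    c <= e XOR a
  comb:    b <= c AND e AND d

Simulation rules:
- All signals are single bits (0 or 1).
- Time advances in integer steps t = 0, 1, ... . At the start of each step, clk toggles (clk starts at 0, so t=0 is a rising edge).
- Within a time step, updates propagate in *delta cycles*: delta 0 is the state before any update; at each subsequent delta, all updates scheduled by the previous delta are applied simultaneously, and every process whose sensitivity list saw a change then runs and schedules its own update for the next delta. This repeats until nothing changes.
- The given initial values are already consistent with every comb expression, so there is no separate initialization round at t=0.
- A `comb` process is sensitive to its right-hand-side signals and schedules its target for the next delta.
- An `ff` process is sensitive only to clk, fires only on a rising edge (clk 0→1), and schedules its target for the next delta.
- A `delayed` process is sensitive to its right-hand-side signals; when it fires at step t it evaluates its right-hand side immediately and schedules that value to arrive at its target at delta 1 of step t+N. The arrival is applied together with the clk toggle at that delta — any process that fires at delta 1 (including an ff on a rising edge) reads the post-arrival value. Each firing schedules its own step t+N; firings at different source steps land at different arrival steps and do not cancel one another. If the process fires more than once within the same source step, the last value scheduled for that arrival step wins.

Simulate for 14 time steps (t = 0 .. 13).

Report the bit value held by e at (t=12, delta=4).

t0.Δ0 e=1 a=0 clk=0 d=1 b=1 c=1
t0.Δ1 e=1 a=0 clk=1 d=1 b=1 c=1
t0.Δ2 e=1 a=0 clk=1 d=0 b=1 c=1
t0.Δ3 e=0 a=0 clk=1 d=0 b=0 c=1
t0.Δ4 e=0 a=0 clk=1 d=0 b=0 c=0
t1.Δ0 e=0 a=0 clk=1 d=0 b=0 c=0
t1.Δ1 e=0 a=0 clk=0 d=0 b=0 c=0
t2.Δ0 e=0 a=0 clk=0 d=0 b=0 c=0
t2.Δ1 e=0 a=0 clk=1 d=0 b=0 c=0
t2.Δ2 e=0 a=0 clk=1 d=1 b=0 c=0
t2.Δ3 e=1 a=0 clk=1 d=1 b=0 c=0
t2.Δ4 e=1 a=0 clk=1 d=1 b=0 c=1
t2.Δ5 e=1 a=0 clk=1 d=1 b=1 c=1
t3.Δ0 e=1 a=0 clk=1 d=1 b=1 c=1
t3.Δ1 e=1 a=0 clk=0 d=1 b=1 c=1
t4.Δ0 e=1 a=0 clk=0 d=1 b=1 c=1
t4.Δ1 e=1 a=0 clk=1 d=1 b=1 c=1
t4.Δ2 e=1 a=0 clk=1 d=0 b=1 c=1
t4.Δ3 e=0 a=0 clk=1 d=0 b=0 c=1
t4.Δ4 e=0 a=0 clk=1 d=0 b=0 c=0
t5.Δ0 e=0 a=0 clk=1 d=0 b=0 c=0
t5.Δ1 e=0 a=0 clk=0 d=0 b=0 c=0
t6.Δ0 e=0 a=0 clk=0 d=0 b=0 c=0
t6.Δ1 e=0 a=0 clk=1 d=0 b=0 c=0
t6.Δ2 e=0 a=0 clk=1 d=1 b=0 c=0
t6.Δ3 e=1 a=0 clk=1 d=1 b=0 c=0
t6.Δ4 e=1 a=0 clk=1 d=1 b=0 c=1
t6.Δ5 e=1 a=0 clk=1 d=1 b=1 c=1
t7.Δ0 e=1 a=0 clk=1 d=1 b=1 c=1
t7.Δ1 e=1 a=0 clk=0 d=1 b=1 c=1
t8.Δ0 e=1 a=0 clk=0 d=1 b=1 c=1
t8.Δ1 e=1 a=0 clk=1 d=1 b=1 c=1
t8.Δ2 e=1 a=0 clk=1 d=0 b=1 c=1
t8.Δ3 e=0 a=0 clk=1 d=0 b=0 c=1
t8.Δ4 e=0 a=0 clk=1 d=0 b=0 c=0
t9.Δ0 e=0 a=0 clk=1 d=0 b=0 c=0
t9.Δ1 e=0 a=0 clk=0 d=0 b=0 c=0
t10.Δ0 e=0 a=0 clk=0 d=0 b=0 c=0
t10.Δ1 e=0 a=0 clk=1 d=0 b=0 c=0
t10.Δ2 e=0 a=0 clk=1 d=1 b=0 c=0
t10.Δ3 e=1 a=0 clk=1 d=1 b=0 c=0
t10.Δ4 e=1 a=0 clk=1 d=1 b=0 c=1
t10.Δ5 e=1 a=0 clk=1 d=1 b=1 c=1
t11.Δ0 e=1 a=0 clk=1 d=1 b=1 c=1
t11.Δ1 e=1 a=0 clk=0 d=1 b=1 c=1
t12.Δ0 e=1 a=0 clk=0 d=1 b=1 c=1
t12.Δ1 e=1 a=0 clk=1 d=1 b=1 c=1
t12.Δ2 e=1 a=0 clk=1 d=0 b=1 c=1
t12.Δ3 e=0 a=0 clk=1 d=0 b=0 c=1
t12.Δ4 e=0 a=0 clk=1 d=0 b=0 c=0
t13.Δ0 e=0 a=0 clk=1 d=0 b=0 c=0
t13.Δ1 e=0 a=0 clk=0 d=0 b=0 c=0

0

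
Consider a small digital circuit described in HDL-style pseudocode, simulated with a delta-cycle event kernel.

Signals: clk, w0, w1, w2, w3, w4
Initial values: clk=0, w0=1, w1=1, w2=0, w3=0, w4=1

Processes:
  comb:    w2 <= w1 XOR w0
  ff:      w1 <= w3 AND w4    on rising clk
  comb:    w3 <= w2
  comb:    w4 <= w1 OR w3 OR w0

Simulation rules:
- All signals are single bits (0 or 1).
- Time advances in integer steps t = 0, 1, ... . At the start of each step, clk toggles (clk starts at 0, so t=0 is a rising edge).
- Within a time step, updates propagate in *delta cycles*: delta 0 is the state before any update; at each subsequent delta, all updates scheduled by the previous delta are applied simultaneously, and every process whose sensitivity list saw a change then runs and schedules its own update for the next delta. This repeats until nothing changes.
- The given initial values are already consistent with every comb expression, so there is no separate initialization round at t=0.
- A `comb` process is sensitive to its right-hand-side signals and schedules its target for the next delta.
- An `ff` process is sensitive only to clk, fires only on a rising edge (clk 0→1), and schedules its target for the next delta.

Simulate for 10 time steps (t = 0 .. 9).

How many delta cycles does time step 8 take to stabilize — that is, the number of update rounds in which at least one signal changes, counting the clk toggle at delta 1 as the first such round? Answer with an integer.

t=0 Δ0: w4=1 w2=0 w3=0 w0=1 w1=1 clk=0
  Δ1: clk:0→1
  Δ2: w1:1→0
  Δ3: w2:0→1
  Δ4: w3:0→1
  (4Δ to stable)
t=1 Δ0: w4=1 w2=1 w3=1 w0=1 w1=0 clk=1
  Δ1: clk:1→0
  (1Δ to stable)
t=2 Δ0: w4=1 w2=1 w3=1 w0=1 w1=0 clk=0
  Δ1: clk:0→1
  Δ2: w1:0→1
  Δ3: w2:1→0
  Δ4: w3:1→0
  (4Δ to stable)
t=3 Δ0: w4=1 w2=0 w3=0 w0=1 w1=1 clk=1
  Δ1: clk:1→0
  (1Δ to stable)
t=4 Δ0: w4=1 w2=0 w3=0 w0=1 w1=1 clk=0
  Δ1: clk:0→1
  Δ2: w1:1→0
  Δ3: w2:0→1
  Δ4: w3:0→1
  (4Δ to stable)
t=5 Δ0: w4=1 w2=1 w3=1 w0=1 w1=0 clk=1
  Δ1: clk:1→0
  (1Δ to stable)
t=6 Δ0: w4=1 w2=1 w3=1 w0=1 w1=0 clk=0
  Δ1: clk:0→1
  Δ2: w1:0→1
  Δ3: w2:1→0
  Δ4: w3:1→0
  (4Δ to stable)
t=7 Δ0: w4=1 w2=0 w3=0 w0=1 w1=1 clk=1
  Δ1: clk:1→0
  (1Δ to stable)
t=8 Δ0: w4=1 w2=0 w3=0 w0=1 w1=1 clk=0
  Δ1: clk:0→1
  Δ2: w1:1→0
  Δ3: w2:0→1
  Δ4: w3:0→1
  (4Δ to stable)
t=9 Δ0: w4=1 w2=1 w3=1 w0=1 w1=0 clk=1
  Δ1: clk:1→0
  (1Δ to stable)

4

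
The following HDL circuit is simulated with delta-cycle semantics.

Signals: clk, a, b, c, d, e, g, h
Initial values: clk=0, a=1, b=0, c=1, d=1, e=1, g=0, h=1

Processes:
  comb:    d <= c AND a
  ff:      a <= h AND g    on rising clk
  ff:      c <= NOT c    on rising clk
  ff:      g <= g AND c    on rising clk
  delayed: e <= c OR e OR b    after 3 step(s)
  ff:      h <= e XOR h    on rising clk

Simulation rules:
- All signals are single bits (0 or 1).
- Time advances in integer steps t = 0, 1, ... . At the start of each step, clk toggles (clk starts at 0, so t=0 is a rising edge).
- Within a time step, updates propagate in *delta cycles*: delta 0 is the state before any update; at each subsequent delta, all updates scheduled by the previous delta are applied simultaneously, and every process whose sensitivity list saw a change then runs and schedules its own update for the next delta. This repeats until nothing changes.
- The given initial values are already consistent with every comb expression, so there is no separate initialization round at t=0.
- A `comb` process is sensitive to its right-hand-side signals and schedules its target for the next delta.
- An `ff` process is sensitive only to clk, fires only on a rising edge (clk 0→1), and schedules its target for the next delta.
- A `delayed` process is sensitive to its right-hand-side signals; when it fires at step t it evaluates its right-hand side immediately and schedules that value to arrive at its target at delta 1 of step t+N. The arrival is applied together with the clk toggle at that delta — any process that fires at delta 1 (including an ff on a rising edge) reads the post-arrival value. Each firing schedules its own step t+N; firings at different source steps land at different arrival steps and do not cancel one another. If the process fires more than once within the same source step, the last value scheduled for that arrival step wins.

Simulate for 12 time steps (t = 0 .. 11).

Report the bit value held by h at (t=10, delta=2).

t=0 Δ0: e=1 h=1 a=1 c=1 d=1 g=0 b=0 clk=0
  Δ1: clk:0→1
  Δ2: h:1→0, a:1→0, c:1→0
  Δ3: d:1→0
  (3Δ to stable)
t=1 Δ0: e=1 h=0 a=0 c=0 d=0 g=0 b=0 clk=1
  Δ1: clk:1→0
  (1Δ to stable)
t=2 Δ0: e=1 h=0 a=0 c=0 d=0 g=0 b=0 clk=0
  Δ1: clk:0→1
  Δ2: h:0→1, c:0→1
  (2Δ to stable)
t=3 Δ0: e=1 h=1 a=0 c=1 d=0 g=0 b=0 clk=1
  Δ1: clk:1→0
  (1Δ to stable)
t=4 Δ0: e=1 h=1 a=0 c=1 d=0 g=0 b=0 clk=0
  Δ1: clk:0→1
  Δ2: h:1→0, c:1→0
  (2Δ to stable)
t=5 Δ0: e=1 h=0 a=0 c=0 d=0 g=0 b=0 clk=1
  Δ1: clk:1→0
  (1Δ to stable)
t=6 Δ0: e=1 h=0 a=0 c=0 d=0 g=0 b=0 clk=0
  Δ1: clk:0→1
  Δ2: h:0→1, c:0→1
  (2Δ to stable)
t=7 Δ0: e=1 h=1 a=0 c=1 d=0 g=0 b=0 clk=1
  Δ1: clk:1→0
  (1Δ to stable)
t=8 Δ0: e=1 h=1 a=0 c=1 d=0 g=0 b=0 clk=0
  Δ1: clk:0→1
  Δ2: h:1→0, c:1→0
  (2Δ to stable)
t=9 Δ0: e=1 h=0 a=0 c=0 d=0 g=0 b=0 clk=1
  Δ1: clk:1→0
  (1Δ to stable)
t=10 Δ0: e=1 h=0 a=0 c=0 d=0 g=0 b=0 clk=0
  Δ1: clk:0→1
  Δ2: h:0→1, c:0→1
  (2Δ to stable)
t=11 Δ0: e=1 h=1 a=0 c=1 d=0 g=0 b=0 clk=1
  Δ1: clk:1→0
  (1Δ to stable)

1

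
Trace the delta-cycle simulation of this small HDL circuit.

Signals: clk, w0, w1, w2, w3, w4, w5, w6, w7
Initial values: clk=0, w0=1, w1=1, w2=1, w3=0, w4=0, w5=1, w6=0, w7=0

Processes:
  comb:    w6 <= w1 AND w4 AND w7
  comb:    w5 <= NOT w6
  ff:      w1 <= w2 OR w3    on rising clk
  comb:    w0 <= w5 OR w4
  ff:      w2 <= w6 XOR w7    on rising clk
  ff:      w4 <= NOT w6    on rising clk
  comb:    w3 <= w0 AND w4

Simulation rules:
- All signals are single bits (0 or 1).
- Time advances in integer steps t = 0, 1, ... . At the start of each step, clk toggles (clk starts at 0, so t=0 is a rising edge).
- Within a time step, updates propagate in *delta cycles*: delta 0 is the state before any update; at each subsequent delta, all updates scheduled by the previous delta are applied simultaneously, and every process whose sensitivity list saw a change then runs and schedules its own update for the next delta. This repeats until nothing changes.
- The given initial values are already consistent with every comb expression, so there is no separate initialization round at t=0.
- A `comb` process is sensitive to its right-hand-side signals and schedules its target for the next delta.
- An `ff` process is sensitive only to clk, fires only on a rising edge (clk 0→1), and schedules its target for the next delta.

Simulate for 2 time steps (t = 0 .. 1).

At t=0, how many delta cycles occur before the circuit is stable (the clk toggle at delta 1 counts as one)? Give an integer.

t=0 Δ0: w6=0 w2=1 clk=0 w5=1 w0=1 w3=0 w1=1 w7=0 w4=0
  Δ1: clk:0→1
  Δ2: w2:1→0, w4:0→1
  Δ3: w3:0→1
  (3Δ to stable)
t=1 Δ0: w6=0 w2=0 clk=1 w5=1 w0=1 w3=1 w1=1 w7=0 w4=1
  Δ1: clk:1→0
  (1Δ to stable)

3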